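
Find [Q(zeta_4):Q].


The degree equals Euler's totient phi(4).
4 = 2^2
phi(4) = 2

2


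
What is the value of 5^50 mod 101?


p = 101 is prime and the exponent is (p-1)/2 = 50, so by Euler's criterion 5^50 = (5/101) = +1 or -1 mod 101.
Compute by square-and-multiply:
  50 = 32 + 16 + 2 (binary 110010)
  Repeated squaring mod 101: 5^1 = 5, 5^2 = 25, 5^4 = 19, 5^8 = 58, 5^16 = 31, 5^32 = 52
  5^50 = 5^32 * 5^16 * 5^2 = 52 * 31 * 25 mod 101
    52 * 31 = 1612 = 97 mod 101
    97 * 25 = 2425 = 1 mod 101
  5^50 = 1 mod 101
Result 1: 5 is a quadratic residue mod 101.
5^50 mod 101 = 1

1


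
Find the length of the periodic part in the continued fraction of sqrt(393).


Run the CF algorithm for sqrt(393).
a_0 = floor(sqrt(393)) = 19; set m_0=0, q_0=1.
Recurrence: m' = q*a - m,  q' = (d - m'^2)/q,  a' = floor((a_0 + m')/q').
  step 1: m=19, q=32, a=1
  step 2: m=13, q=7, a=4
  step 3: m=15, q=24, a=1
  step 4: m=9, q=13, a=2
  step 5: m=17, q=8, a=4
  step 6: m=15, q=21, a=1
  step 7: m=6, q=17, a=1
  step 8: m=11, q=16, a=1
  step 9: m=5, q=23, a=1
  step 10: m=18, q=3, a=12
  step 11: m=18, q=23, a=1
  step 12: m=5, q=16, a=1
  step 13: m=11, q=17, a=1
  step 14: m=6, q=21, a=1
  step 15: m=15, q=8, a=4
  step 16: m=17, q=13, a=2
  step 17: m=9, q=24, a=1
  step 18: m=15, q=7, a=4
  step 19: m=13, q=32, a=1
  step 20: m=19, q=1, a=38
a_20 = 2*a_0 = 38, so the period closes here.
sqrt(393) = [19; 1, 4, 1, 2, 4, 1, 1, 1, 1, 12, 1, 1, 1, 1, 4, 2, 1, 4, 1, 38]
Period length = 20

20


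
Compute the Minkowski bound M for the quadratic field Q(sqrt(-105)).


d = -105, d mod 4 = 3, so disc(K) = 4d = -420; |disc(K)| = 420
Imaginary quadratic field, so n = 2, s = r2 = 1, r1 = 0
M = (n!/n^n) * (4/pi)^s * sqrt(|disc(K)|) = (2!/2^2) * (4/pi)^1 * sqrt(420)
= 0.5 * 1.273240 * 20.493902
= 13.0468

13.0468


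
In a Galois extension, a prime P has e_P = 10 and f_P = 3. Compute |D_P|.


|D_P| = e * f
= 10 * 3
= 30

30


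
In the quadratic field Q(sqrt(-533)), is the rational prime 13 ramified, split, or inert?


K = Q(sqrt(-533)). Since d mod 4 = 3, disc(K) = -2132.
Check p | disc: -2132 mod 13 = 0.
p divides disc, so p ramifies: (p) = P^2 with e=2, f=1, g=1.
Therefore p is ramified.

ramified


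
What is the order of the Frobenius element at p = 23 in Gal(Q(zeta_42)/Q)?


The Frobenius at p in Gal(Q(zeta_n)/Q) = (Z/nZ)* is the class of p, so its order is ord_42(23), the smallest k >= 1 with 23^k = 1 mod 42.
n = 42 = 2 * 3 * 7, phi(42) = 12; the order divides phi(n).
Divisors of 12: 1, 2, 3, 4, 6, 12
Repeated squaring mod 42: 23^1 = 23, 23^2 = 25, 23^4 = 37, 23^8 = 25
Test divisors in increasing order:
  k=1: 23^1 = 23 mod 42
  k=2: 23^2 = 25 mod 42
  k=3: 23^3 = 25 * 23 = 29 mod 42
  k=4: 23^4 = 37 mod 42
  k=6: 23^6 = 37 * 25 = 1 mod 42  <- first divisor giving 1
Order = 6

6


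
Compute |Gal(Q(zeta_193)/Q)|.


|Gal(Q(zeta_193)/Q)| = phi(193)
= 192

192


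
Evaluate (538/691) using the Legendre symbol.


p = 691 is prime, so compute (538/691) with the reciprocity algorithm (Jacobi-symbol steps: pull out 2s via (2/n), flip via reciprocity, reduce):
  pull out 2: (2/691) = -1  (since 691 mod 8 = 3)
  reciprocity: (269/691) -> +(691/269)
  reduce: (153/269)
  reciprocity: (153/269) -> +(269/153)
  reduce: (116/153)
  pull out 2: (2/153) = +1  (since 153 mod 8 = 1)
  pull out 2: (2/153) = +1  (since 153 mod 8 = 1)
  reciprocity: (29/153) -> +(153/29)
  reduce: (8/29)
  pull out 2: (2/29) = -1  (since 29 mod 8 = 5)
  pull out 2: (2/29) = -1  (since 29 mod 8 = 5)
  pull out 2: (2/29) = -1  (since 29 mod 8 = 5)
  (1/29) = 1
Product of signs = 1
(538/691) = 1

1


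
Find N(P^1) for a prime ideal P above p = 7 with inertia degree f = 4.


N(P^a) = p^(a*f)
= 7^(1*4)
= 7^4
= 2401

2401


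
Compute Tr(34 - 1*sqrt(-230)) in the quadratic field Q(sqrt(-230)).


Tr(a + b*sqrt(d)) = (a + b*sqrt(d)) + (a - b*sqrt(d)) = 2a
= 2 * (34)
= 68

68


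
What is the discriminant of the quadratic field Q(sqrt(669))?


For K = Q(sqrt(d)) with d squarefree: disc(K) = d if d = 1 mod 4, and disc(K) = 4d if d = 2 or 3 mod 4.
Here d = 669, and d mod 4 = 1.
d = 1 mod 4 (O_K = Z[(1+sqrt(d))/2]), so disc(K) = d = 669

669


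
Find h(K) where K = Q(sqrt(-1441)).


K = Q(sqrt(-1441)). d mod 4 = 3, so D = disc(K) = 4d = -5764
h(K) equals the number of primitive reduced positive-definite forms (a, b, c) = a*x^2 + b*x*y + c*y^2 with b^2 - 4ac = D,
where reduced means |b| <= a <= c, with b >= 0 whenever |b| = a or a = c, and primitive means gcd(a, b, c) = 1.
Reduced forces 3a^2 <= |D| = 5764, so 1 <= a <= 43; b must have the parity of D, and c = (b^2 - D)/(4a) must be an integer >= a.
Enumerate a = 1..43, b in [-a, a]:
  a=1: (1, 0, 1441)  [1]
  a=2: (2, 2, 721)  [1]
  a=3..4: none
  a=5: (5, -4, 289), (5, 4, 289)  [2]
  a=6: none
  a=7: (7, -2, 206), (7, 2, 206)  [2]
  a=8..9: none
  a=10: (10, -6, 145), (10, 6, 145)  [2]
  a=11: (11, 0, 131)  [1]
  a=12..13: none
  a=14: (14, -2, 103), (14, 2, 103)  [2]
  a=15..16: none
  a=17: (17, -4, 85), (17, 4, 85)  [2]
  a=18..21: none
  a=22: (22, 22, 71)  [1]
  a=23: (23, -20, 67), (23, 20, 67)  [2]
  a=24: none
  a=25: (25, -6, 58), (25, 6, 58)  [2]
  a=26..28: none
  a=29: (29, -6, 50), (29, 6, 50)  [2]
  a=30: none
  a=31: (31, -8, 47), (31, 8, 47)  [2]
  a=32..33: none
  a=34: (34, -30, 49), (34, 30, 49)  [2]
  a=35: (35, -26, 46), (35, -16, 43), (35, 16, 43), (35, 26, 46)  [4]
  a=36..43: none
Total reduced forms: 1 + 1 + 2 + 2 + 2 + 1 + 2 + 2 + 1 + 2 + 2 + 2 + 2 + 2 + 4 = 28
h = 28

28


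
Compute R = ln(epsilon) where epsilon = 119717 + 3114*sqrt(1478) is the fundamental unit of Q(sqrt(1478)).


epsilon = 119717 + 3114*sqrt(1478)
= 239434.0000
R = ln(239434.0000)
= 12.3860

12.3860


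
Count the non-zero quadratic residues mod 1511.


For prime p, the number of non-zero quadratic residues is (p-1)/2.
= (1511-1)/2
= 755

755


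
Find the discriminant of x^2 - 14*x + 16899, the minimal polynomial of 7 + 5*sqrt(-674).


The element 7 + 5*sqrt(-674) has minimal polynomial:
x^2 - 14*x + 16899
Discriminant = (-14)^2 - 4*(16899)
= 196 - 67596
= -67400

-67400


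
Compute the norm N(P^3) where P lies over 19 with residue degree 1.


N(P^a) = p^(a*f)
= 19^(3*1)
= 19^3
= 6859

6859


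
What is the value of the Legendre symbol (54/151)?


p = 151 is prime, so compute (54/151) with the reciprocity algorithm (Jacobi-symbol steps: pull out 2s via (2/n), flip via reciprocity, reduce):
  pull out 2: (2/151) = +1  (since 151 mod 8 = 7)
  reciprocity: (27/151) -> -(151/27)
  reduce: (16/27)
  pull out 2: (2/27) = -1  (since 27 mod 8 = 3)
  pull out 2: (2/27) = -1  (since 27 mod 8 = 3)
  pull out 2: (2/27) = -1  (since 27 mod 8 = 3)
  pull out 2: (2/27) = -1  (since 27 mod 8 = 3)
  (1/27) = 1
Product of signs = -1
(54/151) = -1

-1


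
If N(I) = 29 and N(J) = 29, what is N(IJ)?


N(IJ) = N(I) * N(J)
= 29 * 29
= 841

841


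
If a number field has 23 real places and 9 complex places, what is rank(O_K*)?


By Dirichlet's unit theorem:
rank = r1 + r2 - 1
= 23 + 9 - 1
= 31

31


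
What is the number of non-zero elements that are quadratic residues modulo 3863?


For prime p, the number of non-zero quadratic residues is (p-1)/2.
= (3863-1)/2
= 1931

1931


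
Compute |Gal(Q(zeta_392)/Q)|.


|Gal(Q(zeta_392)/Q)| = phi(392)
= 168

168


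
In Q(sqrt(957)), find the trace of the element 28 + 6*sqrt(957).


Tr(a + b*sqrt(d)) = (a + b*sqrt(d)) + (a - b*sqrt(d)) = 2a
= 2 * (28)
= 56

56


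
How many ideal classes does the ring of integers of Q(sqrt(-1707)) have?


K = Q(sqrt(-1707)). d mod 4 = 1, so D = disc(K) = d = -1707
h(K) equals the number of primitive reduced positive-definite forms (a, b, c) = a*x^2 + b*x*y + c*y^2 with b^2 - 4ac = D,
where reduced means |b| <= a <= c, with b >= 0 whenever |b| = a or a = c, and primitive means gcd(a, b, c) = 1.
Reduced forces 3a^2 <= |D| = 1707, so 1 <= a <= 23; b must have the parity of D, and c = (b^2 - D)/(4a) must be an integer >= a.
Enumerate a = 1..23, b in [-a, a]:
  a=1: (1, 1, 427)  [1]
  a=2: none
  a=3: (3, 3, 143)  [1]
  a=4..6: none
  a=7: (7, -1, 61), (7, 1, 61)  [2]
  a=8..10: none
  a=11: (11, -3, 39), (11, 3, 39)  [2]
  a=12: none
  a=13: (13, -3, 33), (13, 3, 33)  [2]
  a=14..20: none
  a=21: (21, -15, 23), (21, 15, 23)  [2]
  a=22..23: none
Total reduced forms: 1 + 1 + 2 + 2 + 2 + 2 = 10
h = 10

10


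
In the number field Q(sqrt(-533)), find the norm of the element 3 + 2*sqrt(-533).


N(a + b*sqrt(d)) = a^2 - d*b^2
= (3)^2 - (-533)*(2)^2
= 9 + 2132
= 2141

2141


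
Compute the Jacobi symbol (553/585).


Compute (553/585) via quadratic reciprocity:
  reciprocity: (553/585) -> +(585/553)
  reduce: (32/553)
  pull out 2: (2/553) = +1  (since 553 mod 8 = 1)
  pull out 2: (2/553) = +1  (since 553 mod 8 = 1)
  pull out 2: (2/553) = +1  (since 553 mod 8 = 1)
  pull out 2: (2/553) = +1  (since 553 mod 8 = 1)
  pull out 2: (2/553) = +1  (since 553 mod 8 = 1)
  (1/553) = 1
Product of signs = 1

1


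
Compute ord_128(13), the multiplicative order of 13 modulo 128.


We want ord_128(13), the smallest k >= 1 with 13^k = 1 mod 128.
n = 128 = 2^7, phi(128) = 64; the order divides phi(n).
Divisors of 64: 1, 2, 4, 8, 16, 32, 64
Repeated squaring mod 128: 13^1 = 13, 13^2 = 41, 13^4 = 17, 13^8 = 33, 13^16 = 65, 13^32 = 1, 13^64 = 1
Test divisors in increasing order:
  k=1: 13^1 = 13 mod 128
  k=2: 13^2 = 41 mod 128
  k=4: 13^4 = 17 mod 128
  k=8: 13^8 = 33 mod 128
  k=16: 13^16 = 65 mod 128
  k=32: 13^32 = 1 mod 128  <- first divisor giving 1
Order = 32

32


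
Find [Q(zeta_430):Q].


The degree equals Euler's totient phi(430).
430 = 2 * 5 * 43
phi(430) = 168

168


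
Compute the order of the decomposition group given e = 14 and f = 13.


|D_P| = e * f
= 14 * 13
= 182

182


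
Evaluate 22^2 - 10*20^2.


x^2 - d*y^2
= 22^2 - 10*20^2
= 484 - 4000
= -3516

-3516


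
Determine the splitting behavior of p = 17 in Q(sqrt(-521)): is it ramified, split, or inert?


K = Q(sqrt(-521)). Since d mod 4 = 3, disc(K) = -2084.
Check p | disc: -2084 mod 17 = 7.
p does not divide disc. Compute Legendre symbol (d/p):
6^((17-1)/2) mod 17 = -1
(d/p) = -1, so p is inert: (p) stays prime with e=1, f=2, g=1.
Therefore p is inert.

inert


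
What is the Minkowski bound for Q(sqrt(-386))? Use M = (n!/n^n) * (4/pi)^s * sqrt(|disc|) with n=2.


d = -386, d mod 4 = 2, so disc(K) = 4d = -1544; |disc(K)| = 1544
Imaginary quadratic field, so n = 2, s = r2 = 1, r1 = 0
M = (n!/n^n) * (4/pi)^s * sqrt(|disc(K)|) = (2!/2^2) * (4/pi)^1 * sqrt(1544)
= 0.5 * 1.273240 * 39.293765
= 25.0152

25.0152


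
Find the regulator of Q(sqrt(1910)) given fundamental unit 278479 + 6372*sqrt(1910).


epsilon = 278479 + 6372*sqrt(1910)
= 556958.0000
R = ln(556958.0000)
= 13.2302

13.2302


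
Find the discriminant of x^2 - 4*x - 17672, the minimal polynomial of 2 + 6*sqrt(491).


The element 2 + 6*sqrt(491) has minimal polynomial:
x^2 - 4*x - 17672
Discriminant = (-4)^2 - 4*(-17672)
= 16 + 70688
= 70704

70704


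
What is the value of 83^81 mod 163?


p = 163 is prime and the exponent is (p-1)/2 = 81, so by Euler's criterion 83^81 = (83/163) = +1 or -1 mod 163.
Compute by square-and-multiply:
  81 = 64 + 16 + 1 (binary 1010001)
  Repeated squaring mod 163: 83^1 = 83, 83^2 = 43, 83^4 = 56, 83^8 = 39, 83^16 = 54, 83^32 = 145, 83^64 = 161
  83^81 = 83^64 * 83^16 * 83^1 = 161 * 54 * 83 mod 163
    161 * 54 = 8694 = 55 mod 163
    55 * 83 = 4565 = 1 mod 163
  83^81 = 1 mod 163
Result 1: 83 is a quadratic residue mod 163.
83^81 mod 163 = 1

1


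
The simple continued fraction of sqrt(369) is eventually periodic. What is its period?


Run the CF algorithm for sqrt(369).
a_0 = floor(sqrt(369)) = 19; set m_0=0, q_0=1.
Recurrence: m' = q*a - m,  q' = (d - m'^2)/q,  a' = floor((a_0 + m')/q').
  step 1: m=19, q=8, a=4
  step 2: m=13, q=25, a=1
  step 3: m=12, q=9, a=3
  step 4: m=15, q=16, a=2
  step 5: m=17, q=5, a=7
  step 6: m=18, q=9, a=4
  step 7: m=18, q=5, a=7
  step 8: m=17, q=16, a=2
  step 9: m=15, q=9, a=3
  step 10: m=12, q=25, a=1
  step 11: m=13, q=8, a=4
  step 12: m=19, q=1, a=38
a_12 = 2*a_0 = 38, so the period closes here.
sqrt(369) = [19; 4, 1, 3, 2, 7, 4, 7, 2, 3, 1, 4, 38]
Period length = 12

12


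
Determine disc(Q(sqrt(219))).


For K = Q(sqrt(d)) with d squarefree: disc(K) = d if d = 1 mod 4, and disc(K) = 4d if d = 2 or 3 mod 4.
Here d = 219, and d mod 4 = 3.
d = 3 mod 4, not 1 (O_K = Z[sqrt(d)]), so disc(K) = 4d = 4 * (219) = 876

876


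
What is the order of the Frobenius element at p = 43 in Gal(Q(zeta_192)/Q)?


The Frobenius at p in Gal(Q(zeta_n)/Q) = (Z/nZ)* is the class of p, so its order is ord_192(43), the smallest k >= 1 with 43^k = 1 mod 192.
n = 192 = 2^6 * 3, phi(192) = 64; the order divides phi(n).
Divisors of 64: 1, 2, 4, 8, 16, 32, 64
Repeated squaring mod 192: 43^1 = 43, 43^2 = 121, 43^4 = 49, 43^8 = 97, 43^16 = 1, 43^32 = 1, 43^64 = 1
Test divisors in increasing order:
  k=1: 43^1 = 43 mod 192
  k=2: 43^2 = 121 mod 192
  k=4: 43^4 = 49 mod 192
  k=8: 43^8 = 97 mod 192
  k=16: 43^16 = 1 mod 192  <- first divisor giving 1
Order = 16

16


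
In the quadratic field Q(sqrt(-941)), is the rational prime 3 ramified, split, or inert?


K = Q(sqrt(-941)). Since d mod 4 = 3, disc(K) = -3764.
Check p | disc: -3764 mod 3 = 1.
p does not divide disc. Compute Legendre symbol (d/p):
1^((3-1)/2) mod 3 = 1
(d/p) = 1, so p splits: (p) = P*P' with e=1, f=1, g=2.
Therefore p is split.

split


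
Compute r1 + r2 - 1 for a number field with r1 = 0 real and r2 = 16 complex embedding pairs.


By Dirichlet's unit theorem:
rank = r1 + r2 - 1
= 0 + 16 - 1
= 15

15


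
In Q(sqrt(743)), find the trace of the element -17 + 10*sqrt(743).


Tr(a + b*sqrt(d)) = (a + b*sqrt(d)) + (a - b*sqrt(d)) = 2a
= 2 * (-17)
= -34

-34


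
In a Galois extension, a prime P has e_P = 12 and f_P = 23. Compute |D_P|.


|D_P| = e * f
= 12 * 23
= 276

276


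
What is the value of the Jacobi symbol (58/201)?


Compute (58/201) via quadratic reciprocity:
  pull out 2: (2/201) = +1  (since 201 mod 8 = 1)
  reciprocity: (29/201) -> +(201/29)
  reduce: (27/29)
  reciprocity: (27/29) -> +(29/27)
  reduce: (2/27)
  pull out 2: (2/27) = -1  (since 27 mod 8 = 3)
  (1/27) = 1
Product of signs = -1

-1


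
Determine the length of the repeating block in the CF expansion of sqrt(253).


Run the CF algorithm for sqrt(253).
a_0 = floor(sqrt(253)) = 15; set m_0=0, q_0=1.
Recurrence: m' = q*a - m,  q' = (d - m'^2)/q,  a' = floor((a_0 + m')/q').
  step 1: m=15, q=28, a=1
  step 2: m=13, q=3, a=9
  step 3: m=14, q=19, a=1
  step 4: m=5, q=12, a=1
  step 5: m=7, q=17, a=1
  step 6: m=10, q=9, a=2
  step 7: m=8, q=21, a=1
  step 8: m=13, q=4, a=7
  step 9: m=15, q=7, a=4
  step 10: m=13, q=12, a=2
  step 11: m=11, q=11, a=2
  step 12: m=11, q=12, a=2
  step 13: m=13, q=7, a=4
  step 14: m=15, q=4, a=7
  step 15: m=13, q=21, a=1
  step 16: m=8, q=9, a=2
  step 17: m=10, q=17, a=1
  step 18: m=7, q=12, a=1
  step 19: m=5, q=19, a=1
  step 20: m=14, q=3, a=9
  step 21: m=13, q=28, a=1
  step 22: m=15, q=1, a=30
a_22 = 2*a_0 = 30, so the period closes here.
sqrt(253) = [15; 1, 9, 1, 1, 1, 2, 1, 7, 4, 2, 2, 2, 4, 7, 1, 2, 1, 1, 1, 9, 1, 30]
Period length = 22

22


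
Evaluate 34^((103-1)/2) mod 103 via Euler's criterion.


p = 103 is prime and the exponent is (p-1)/2 = 51, so by Euler's criterion 34^51 = (34/103) = +1 or -1 mod 103.
Compute by square-and-multiply:
  51 = 32 + 16 + 2 + 1 (binary 110011)
  Repeated squaring mod 103: 34^1 = 34, 34^2 = 23, 34^4 = 14, 34^8 = 93, 34^16 = 100, 34^32 = 9
  34^51 = 34^32 * 34^16 * 34^2 * 34^1 = 9 * 100 * 23 * 34 mod 103
    9 * 100 = 900 = 76 mod 103
    76 * 23 = 1748 = 100 mod 103
    100 * 34 = 3400 = 1 mod 103
  34^51 = 1 mod 103
Result 1: 34 is a quadratic residue mod 103.
34^51 mod 103 = 1

1


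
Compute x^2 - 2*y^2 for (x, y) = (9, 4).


x^2 - d*y^2
= 9^2 - 2*4^2
= 81 - 32
= 49

49


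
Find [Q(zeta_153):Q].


The degree equals Euler's totient phi(153).
153 = 3^2 * 17
phi(153) = 96

96


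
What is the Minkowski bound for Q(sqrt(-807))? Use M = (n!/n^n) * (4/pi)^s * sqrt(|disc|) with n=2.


d = -807, d mod 4 = 1, so disc(K) = d = -807; |disc(K)| = 807
Imaginary quadratic field, so n = 2, s = r2 = 1, r1 = 0
M = (n!/n^n) * (4/pi)^s * sqrt(|disc(K)|) = (2!/2^2) * (4/pi)^1 * sqrt(807)
= 0.5 * 1.273240 * 28.407745
= 18.0849

18.0849


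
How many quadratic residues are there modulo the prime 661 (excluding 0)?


For prime p, the number of non-zero quadratic residues is (p-1)/2.
= (661-1)/2
= 330

330


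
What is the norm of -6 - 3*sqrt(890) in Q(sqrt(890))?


N(a + b*sqrt(d)) = a^2 - d*b^2
= (-6)^2 - (890)*(-3)^2
= 36 - 8010
= -7974

-7974


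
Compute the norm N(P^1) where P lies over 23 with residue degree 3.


N(P^a) = p^(a*f)
= 23^(1*3)
= 23^3
= 12167

12167


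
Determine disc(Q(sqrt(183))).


For K = Q(sqrt(d)) with d squarefree: disc(K) = d if d = 1 mod 4, and disc(K) = 4d if d = 2 or 3 mod 4.
Here d = 183, and d mod 4 = 3.
d = 3 mod 4, not 1 (O_K = Z[sqrt(d)]), so disc(K) = 4d = 4 * (183) = 732

732


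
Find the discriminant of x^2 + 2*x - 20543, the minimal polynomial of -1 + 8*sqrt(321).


The element -1 + 8*sqrt(321) has minimal polynomial:
x^2 + 2*x - 20543
Discriminant = (2)^2 - 4*(-20543)
= 4 + 82172
= 82176

82176


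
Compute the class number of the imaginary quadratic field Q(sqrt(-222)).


K = Q(sqrt(-222)). d mod 4 = 2, so D = disc(K) = 4d = -888
h(K) equals the number of primitive reduced positive-definite forms (a, b, c) = a*x^2 + b*x*y + c*y^2 with b^2 - 4ac = D,
where reduced means |b| <= a <= c, with b >= 0 whenever |b| = a or a = c, and primitive means gcd(a, b, c) = 1.
Reduced forces 3a^2 <= |D| = 888, so 1 <= a <= 17; b must have the parity of D, and c = (b^2 - D)/(4a) must be an integer >= a.
Enumerate a = 1..17, b in [-a, a]:
  a=1: (1, 0, 222)  [1]
  a=2: (2, 0, 111)  [1]
  a=3: (3, 0, 74)  [1]
  a=4..5: none
  a=6: (6, 0, 37)  [1]
  a=7: (7, -6, 33), (7, 6, 33)  [2]
  a=8..10: none
  a=11: (11, -6, 21), (11, 6, 21)  [2]
  a=12: none
  a=13: (13, -10, 19), (13, 10, 19)  [2]
  a=14: (14, -8, 17), (14, 8, 17)  [2]
  a=15..17: none
Total reduced forms: 1 + 1 + 1 + 1 + 2 + 2 + 2 + 2 = 12
h = 12

12


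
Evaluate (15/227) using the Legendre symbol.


p = 227 is prime, so compute (15/227) with the reciprocity algorithm (Jacobi-symbol steps: pull out 2s via (2/n), flip via reciprocity, reduce):
  reciprocity: (15/227) -> -(227/15)
  reduce: (2/15)
  pull out 2: (2/15) = +1  (since 15 mod 8 = 7)
  (1/15) = 1
Product of signs = -1
(15/227) = -1

-1


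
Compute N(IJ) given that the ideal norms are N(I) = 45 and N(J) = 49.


N(IJ) = N(I) * N(J)
= 45 * 49
= 2205

2205


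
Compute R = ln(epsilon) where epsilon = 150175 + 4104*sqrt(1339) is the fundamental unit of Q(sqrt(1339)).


epsilon = 150175 + 4104*sqrt(1339)
= 300350.0000
R = ln(300350.0000)
= 12.6127

12.6127


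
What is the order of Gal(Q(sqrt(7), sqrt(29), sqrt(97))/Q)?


The 3 square roots of distinct primes are multiplicatively independent over Q,
so [K:Q] = 2^3 and Gal(K/Q) is isomorphic to (Z/2Z)^3.
|Gal| = 2^3 = 8

8


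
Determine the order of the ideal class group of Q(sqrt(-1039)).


K = Q(sqrt(-1039)). d mod 4 = 1, so D = disc(K) = d = -1039
h(K) equals the number of primitive reduced positive-definite forms (a, b, c) = a*x^2 + b*x*y + c*y^2 with b^2 - 4ac = D,
where reduced means |b| <= a <= c, with b >= 0 whenever |b| = a or a = c, and primitive means gcd(a, b, c) = 1.
Reduced forces 3a^2 <= |D| = 1039, so 1 <= a <= 18; b must have the parity of D, and c = (b^2 - D)/(4a) must be an integer >= a.
Enumerate a = 1..18, b in [-a, a]:
  a=1: (1, 1, 260)  [1]
  a=2: (2, -1, 130), (2, 1, 130)  [2]
  a=3: none
  a=4: (4, -1, 65), (4, 1, 65)  [2]
  a=5: (5, -1, 52), (5, 1, 52)  [2]
  a=6: none
  a=7: (7, -5, 38), (7, 5, 38)  [2]
  a=8: (8, -7, 34), (8, 7, 34)  [2]
  a=9: none
  a=10: (10, -9, 28), (10, -1, 26), (10, 1, 26), (10, 9, 28)  [4]
  a=11..12: none
  a=13: (13, -1, 20), (13, 1, 20)  [2]
  a=14: (14, -9, 20), (14, -5, 19), (14, 5, 19), (14, 9, 20)  [4]
  a=15: none
  a=16: (16, -7, 17), (16, 7, 17)  [2]
  a=17..18: none
Total reduced forms: 1 + 2 + 2 + 2 + 2 + 2 + 4 + 2 + 4 + 2 = 23
h = 23

23


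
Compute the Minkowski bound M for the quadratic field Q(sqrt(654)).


d = 654, d mod 4 = 2, so disc(K) = 4d = 2616; |disc(K)| = 2616
Real quadratic field, so n = 2, s = r2 = 0, r1 = 2
M = (n!/n^n) * (4/pi)^s * sqrt(|disc(K)|) = (2!/2^2) * (4/pi)^0 * sqrt(2616)
= 0.5 * 1.000000 * 51.146847
= 25.5734

25.5734


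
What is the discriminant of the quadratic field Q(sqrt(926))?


For K = Q(sqrt(d)) with d squarefree: disc(K) = d if d = 1 mod 4, and disc(K) = 4d if d = 2 or 3 mod 4.
Here d = 926, and d mod 4 = 2.
d = 2 mod 4, not 1 (O_K = Z[sqrt(d)]), so disc(K) = 4d = 4 * (926) = 3704

3704


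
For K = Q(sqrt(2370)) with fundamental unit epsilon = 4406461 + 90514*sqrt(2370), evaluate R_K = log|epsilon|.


epsilon = 4406461 + 90514*sqrt(2370)
= 8.8129e+06
R = ln(8.8129e+06)
= 15.9917

15.9917


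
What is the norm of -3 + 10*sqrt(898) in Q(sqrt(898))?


N(a + b*sqrt(d)) = a^2 - d*b^2
= (-3)^2 - (898)*(10)^2
= 9 - 89800
= -89791

-89791


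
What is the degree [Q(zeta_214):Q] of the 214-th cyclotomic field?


The degree equals Euler's totient phi(214).
214 = 2 * 107
phi(214) = 106

106


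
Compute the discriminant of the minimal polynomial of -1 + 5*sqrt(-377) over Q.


The element -1 + 5*sqrt(-377) has minimal polynomial:
x^2 + 2*x + 9426
Discriminant = (2)^2 - 4*(9426)
= 4 - 37704
= -37700

-37700


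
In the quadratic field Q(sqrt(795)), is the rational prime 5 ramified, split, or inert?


K = Q(sqrt(795)). Since d mod 4 = 3, disc(K) = 3180.
Check p | disc: 3180 mod 5 = 0.
p divides disc, so p ramifies: (p) = P^2 with e=2, f=1, g=1.
Therefore p is ramified.

ramified


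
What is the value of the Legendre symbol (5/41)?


p = 41 is prime, so compute (5/41) with the reciprocity algorithm (Jacobi-symbol steps: pull out 2s via (2/n), flip via reciprocity, reduce):
  reciprocity: (5/41) -> +(41/5)
  reduce: (1/5)
  (1/5) = 1
Product of signs = 1
(5/41) = 1

1


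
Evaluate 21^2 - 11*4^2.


x^2 - d*y^2
= 21^2 - 11*4^2
= 441 - 176
= 265

265


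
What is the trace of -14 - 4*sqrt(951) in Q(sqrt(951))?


Tr(a + b*sqrt(d)) = (a + b*sqrt(d)) + (a - b*sqrt(d)) = 2a
= 2 * (-14)
= -28

-28


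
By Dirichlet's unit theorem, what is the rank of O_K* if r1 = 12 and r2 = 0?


By Dirichlet's unit theorem:
rank = r1 + r2 - 1
= 12 + 0 - 1
= 11

11


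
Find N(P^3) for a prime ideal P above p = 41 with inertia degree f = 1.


N(P^a) = p^(a*f)
= 41^(3*1)
= 41^3
= 68921

68921


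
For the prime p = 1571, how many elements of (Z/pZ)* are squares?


For prime p, the number of non-zero quadratic residues is (p-1)/2.
= (1571-1)/2
= 785

785


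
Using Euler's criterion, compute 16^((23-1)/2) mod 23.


p = 23 is prime and the exponent is (p-1)/2 = 11, so by Euler's criterion 16^11 = (16/23) = +1 or -1 mod 23.
Compute by square-and-multiply:
  11 = 8 + 2 + 1 (binary 1011)
  Repeated squaring mod 23: 16^1 = 16, 16^2 = 3, 16^4 = 9, 16^8 = 12
  16^11 = 16^8 * 16^2 * 16^1 = 12 * 3 * 16 mod 23
    12 * 3 = 36 = 13 mod 23
    13 * 16 = 208 = 1 mod 23
  16^11 = 1 mod 23
Result 1: 16 is a quadratic residue mod 23.
16^11 mod 23 = 1

1


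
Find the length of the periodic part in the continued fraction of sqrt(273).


Run the CF algorithm for sqrt(273).
a_0 = floor(sqrt(273)) = 16; set m_0=0, q_0=1.
Recurrence: m' = q*a - m,  q' = (d - m'^2)/q,  a' = floor((a_0 + m')/q').
  step 1: m=16, q=17, a=1
  step 2: m=1, q=16, a=1
  step 3: m=15, q=3, a=10
  step 4: m=15, q=16, a=1
  step 5: m=1, q=17, a=1
  step 6: m=16, q=1, a=32
a_6 = 2*a_0 = 32, so the period closes here.
sqrt(273) = [16; 1, 1, 10, 1, 1, 32]
Period length = 6

6


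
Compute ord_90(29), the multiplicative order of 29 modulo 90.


We want ord_90(29), the smallest k >= 1 with 29^k = 1 mod 90.
n = 90 = 2 * 3^2 * 5, phi(90) = 24; the order divides phi(n).
Divisors of 24: 1, 2, 3, 4, 6, 8, 12, 24
Repeated squaring mod 90: 29^1 = 29, 29^2 = 31, 29^4 = 61, 29^8 = 31, 29^16 = 61
Test divisors in increasing order:
  k=1: 29^1 = 29 mod 90
  k=2: 29^2 = 31 mod 90
  k=3: 29^3 = 31 * 29 = 89 mod 90
  k=4: 29^4 = 61 mod 90
  k=6: 29^6 = 61 * 31 = 1 mod 90  <- first divisor giving 1
Order = 6

6


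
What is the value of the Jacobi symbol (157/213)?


Compute (157/213) via quadratic reciprocity:
  reciprocity: (157/213) -> +(213/157)
  reduce: (56/157)
  pull out 2: (2/157) = -1  (since 157 mod 8 = 5)
  pull out 2: (2/157) = -1  (since 157 mod 8 = 5)
  pull out 2: (2/157) = -1  (since 157 mod 8 = 5)
  reciprocity: (7/157) -> +(157/7)
  reduce: (3/7)
  reciprocity: (3/7) -> -(7/3)
  reduce: (1/3)
  (1/3) = 1
Product of signs = 1

1


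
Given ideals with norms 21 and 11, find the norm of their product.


N(IJ) = N(I) * N(J)
= 21 * 11
= 231

231


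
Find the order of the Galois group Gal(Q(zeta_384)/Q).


|Gal(Q(zeta_384)/Q)| = phi(384)
= 128

128


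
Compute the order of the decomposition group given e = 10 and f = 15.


|D_P| = e * f
= 10 * 15
= 150

150


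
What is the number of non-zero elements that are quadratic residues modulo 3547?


For prime p, the number of non-zero quadratic residues is (p-1)/2.
= (3547-1)/2
= 1773

1773


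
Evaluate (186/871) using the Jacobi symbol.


Compute (186/871) via quadratic reciprocity:
  pull out 2: (2/871) = +1  (since 871 mod 8 = 7)
  reciprocity: (93/871) -> +(871/93)
  reduce: (34/93)
  pull out 2: (2/93) = -1  (since 93 mod 8 = 5)
  reciprocity: (17/93) -> +(93/17)
  reduce: (8/17)
  pull out 2: (2/17) = +1  (since 17 mod 8 = 1)
  pull out 2: (2/17) = +1  (since 17 mod 8 = 1)
  pull out 2: (2/17) = +1  (since 17 mod 8 = 1)
  (1/17) = 1
Product of signs = -1

-1


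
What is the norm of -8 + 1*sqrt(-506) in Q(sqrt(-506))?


N(a + b*sqrt(d)) = a^2 - d*b^2
= (-8)^2 - (-506)*(1)^2
= 64 + 506
= 570

570


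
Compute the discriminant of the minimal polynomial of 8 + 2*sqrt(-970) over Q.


The element 8 + 2*sqrt(-970) has minimal polynomial:
x^2 - 16*x + 3944
Discriminant = (-16)^2 - 4*(3944)
= 256 - 15776
= -15520

-15520


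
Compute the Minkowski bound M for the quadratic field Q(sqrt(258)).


d = 258, d mod 4 = 2, so disc(K) = 4d = 1032; |disc(K)| = 1032
Real quadratic field, so n = 2, s = r2 = 0, r1 = 2
M = (n!/n^n) * (4/pi)^s * sqrt(|disc(K)|) = (2!/2^2) * (4/pi)^0 * sqrt(1032)
= 0.5 * 1.000000 * 32.124757
= 16.0624

16.0624


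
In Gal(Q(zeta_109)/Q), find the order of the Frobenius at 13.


The Frobenius at p in Gal(Q(zeta_n)/Q) = (Z/nZ)* is the class of p, so its order is ord_109(13), the smallest k >= 1 with 13^k = 1 mod 109.
n = 109 = 109, phi(109) = 108; the order divides phi(n).
Divisors of 108: 1, 2, 3, 4, 6, 9, 12, 18, 27, 36, 54, 108
Repeated squaring mod 109: 13^1 = 13, 13^2 = 60, 13^4 = 3, 13^8 = 9, 13^16 = 81, 13^32 = 21, 13^64 = 5
Test divisors in increasing order:
  k=1: 13^1 = 13 mod 109
  k=2: 13^2 = 60 mod 109
  k=3: 13^3 = 60 * 13 = 17 mod 109
  k=4: 13^4 = 3 mod 109
  k=6: 13^6 = 3 * 60 = 71 mod 109
  k=9: 13^9 = 9 * 13 = 8 mod 109
  k=12: 13^12 = 9 * 3 = 27 mod 109
  k=18: 13^18 = 81 * 60 = 64 mod 109
  k=27: 13^27 = 81 * 9 * 60 * 13 = 76 mod 109
  k=36: 13^36 = 21 * 3 = 63 mod 109
  k=54: 13^54 = 21 * 81 * 3 * 60 = 108 mod 109
  k=108: 13^108 = 5 * 21 * 9 * 3 = 1 mod 109  <- first divisor giving 1
Order = 108

108


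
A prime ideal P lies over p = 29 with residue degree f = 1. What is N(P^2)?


N(P^a) = p^(a*f)
= 29^(2*1)
= 29^2
= 841

841


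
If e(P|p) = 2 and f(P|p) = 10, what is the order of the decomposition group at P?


|D_P| = e * f
= 2 * 10
= 20

20


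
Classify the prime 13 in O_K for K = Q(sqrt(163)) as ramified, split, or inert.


K = Q(sqrt(163)). Since d mod 4 = 3, disc(K) = 652.
Check p | disc: 652 mod 13 = 2.
p does not divide disc. Compute Legendre symbol (d/p):
7^((13-1)/2) mod 13 = -1
(d/p) = -1, so p is inert: (p) stays prime with e=1, f=2, g=1.
Therefore p is inert.

inert


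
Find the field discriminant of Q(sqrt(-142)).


For K = Q(sqrt(d)) with d squarefree: disc(K) = d if d = 1 mod 4, and disc(K) = 4d if d = 2 or 3 mod 4.
Here d = -142, and d mod 4 = 2.
d = 2 mod 4, not 1 (O_K = Z[sqrt(d)]), so disc(K) = 4d = 4 * (-142) = -568

-568


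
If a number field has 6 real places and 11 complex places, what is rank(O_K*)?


By Dirichlet's unit theorem:
rank = r1 + r2 - 1
= 6 + 11 - 1
= 16

16


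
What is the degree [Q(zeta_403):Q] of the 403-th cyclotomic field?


The degree equals Euler's totient phi(403).
403 = 13 * 31
phi(403) = 360

360


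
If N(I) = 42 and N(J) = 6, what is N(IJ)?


N(IJ) = N(I) * N(J)
= 42 * 6
= 252

252


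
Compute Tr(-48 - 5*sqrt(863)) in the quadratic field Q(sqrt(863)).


Tr(a + b*sqrt(d)) = (a + b*sqrt(d)) + (a - b*sqrt(d)) = 2a
= 2 * (-48)
= -96

-96


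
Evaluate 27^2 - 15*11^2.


x^2 - d*y^2
= 27^2 - 15*11^2
= 729 - 1815
= -1086

-1086


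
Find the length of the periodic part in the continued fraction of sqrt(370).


Run the CF algorithm for sqrt(370).
a_0 = floor(sqrt(370)) = 19; set m_0=0, q_0=1.
Recurrence: m' = q*a - m,  q' = (d - m'^2)/q,  a' = floor((a_0 + m')/q').
  step 1: m=19, q=9, a=4
  step 2: m=17, q=9, a=4
  step 3: m=19, q=1, a=38
a_3 = 2*a_0 = 38, so the period closes here.
sqrt(370) = [19; 4, 4, 38]
Period length = 3

3


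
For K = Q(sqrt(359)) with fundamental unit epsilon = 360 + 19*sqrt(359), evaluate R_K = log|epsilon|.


epsilon = 360 + 19*sqrt(359)
= 719.9986
R = ln(719.9986)
= 6.5792

6.5792


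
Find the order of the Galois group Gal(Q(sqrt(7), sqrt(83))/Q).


The 2 square roots of distinct primes are multiplicatively independent over Q,
so [K:Q] = 2^2 and Gal(K/Q) is isomorphic to (Z/2Z)^2.
|Gal| = 2^2 = 4

4


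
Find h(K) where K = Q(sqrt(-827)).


K = Q(sqrt(-827)). d mod 4 = 1, so D = disc(K) = d = -827
h(K) equals the number of primitive reduced positive-definite forms (a, b, c) = a*x^2 + b*x*y + c*y^2 with b^2 - 4ac = D,
where reduced means |b| <= a <= c, with b >= 0 whenever |b| = a or a = c, and primitive means gcd(a, b, c) = 1.
Reduced forces 3a^2 <= |D| = 827, so 1 <= a <= 16; b must have the parity of D, and c = (b^2 - D)/(4a) must be an integer >= a.
Enumerate a = 1..16, b in [-a, a]:
  a=1: (1, 1, 207)  [1]
  a=2: none
  a=3: (3, -1, 69), (3, 1, 69)  [2]
  a=4..8: none
  a=9: (9, -1, 23), (9, 1, 23)  [2]
  a=10: none
  a=11: (11, -3, 19), (11, 3, 19)  [2]
  a=12..16: none
Total reduced forms: 1 + 2 + 2 + 2 = 7
h = 7

7


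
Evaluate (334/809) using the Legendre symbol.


p = 809 is prime, so compute (334/809) with the reciprocity algorithm (Jacobi-symbol steps: pull out 2s via (2/n), flip via reciprocity, reduce):
  pull out 2: (2/809) = +1  (since 809 mod 8 = 1)
  reciprocity: (167/809) -> +(809/167)
  reduce: (141/167)
  reciprocity: (141/167) -> +(167/141)
  reduce: (26/141)
  pull out 2: (2/141) = -1  (since 141 mod 8 = 5)
  reciprocity: (13/141) -> +(141/13)
  reduce: (11/13)
  reciprocity: (11/13) -> +(13/11)
  reduce: (2/11)
  pull out 2: (2/11) = -1  (since 11 mod 8 = 3)
  (1/11) = 1
Product of signs = 1
(334/809) = 1

1


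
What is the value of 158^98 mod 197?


p = 197 is prime and the exponent is (p-1)/2 = 98, so by Euler's criterion 158^98 = (158/197) = +1 or -1 mod 197.
Compute by square-and-multiply:
  98 = 64 + 32 + 2 (binary 1100010)
  Repeated squaring mod 197: 158^1 = 158, 158^2 = 142, 158^4 = 70, 158^8 = 172, 158^16 = 34, 158^32 = 171, 158^64 = 85
  158^98 = 158^64 * 158^32 * 158^2 = 85 * 171 * 142 mod 197
    85 * 171 = 14535 = 154 mod 197
    154 * 142 = 21868 = 1 mod 197
  158^98 = 1 mod 197
Result 1: 158 is a quadratic residue mod 197.
158^98 mod 197 = 1

1


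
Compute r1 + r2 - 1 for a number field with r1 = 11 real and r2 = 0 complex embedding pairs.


By Dirichlet's unit theorem:
rank = r1 + r2 - 1
= 11 + 0 - 1
= 10

10


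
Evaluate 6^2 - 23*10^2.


x^2 - d*y^2
= 6^2 - 23*10^2
= 36 - 2300
= -2264

-2264


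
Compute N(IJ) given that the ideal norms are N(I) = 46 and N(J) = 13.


N(IJ) = N(I) * N(J)
= 46 * 13
= 598

598


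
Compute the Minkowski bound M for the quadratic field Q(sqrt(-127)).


d = -127, d mod 4 = 1, so disc(K) = d = -127; |disc(K)| = 127
Imaginary quadratic field, so n = 2, s = r2 = 1, r1 = 0
M = (n!/n^n) * (4/pi)^s * sqrt(|disc(K)|) = (2!/2^2) * (4/pi)^1 * sqrt(127)
= 0.5 * 1.273240 * 11.269428
= 7.1743

7.1743


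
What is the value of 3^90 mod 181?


p = 181 is prime and the exponent is (p-1)/2 = 90, so by Euler's criterion 3^90 = (3/181) = +1 or -1 mod 181.
Compute by square-and-multiply:
  90 = 64 + 16 + 8 + 2 (binary 1011010)
  Repeated squaring mod 181: 3^1 = 3, 3^2 = 9, 3^4 = 81, 3^8 = 45, 3^16 = 34, 3^32 = 70, 3^64 = 13
  3^90 = 3^64 * 3^16 * 3^8 * 3^2 = 13 * 34 * 45 * 9 mod 181
    13 * 34 = 442 = 80 mod 181
    80 * 45 = 3600 = 161 mod 181
    161 * 9 = 1449 = 1 mod 181
  3^90 = 1 mod 181
Result 1: 3 is a quadratic residue mod 181.
3^90 mod 181 = 1

1


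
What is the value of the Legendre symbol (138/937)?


p = 937 is prime, so compute (138/937) with the reciprocity algorithm (Jacobi-symbol steps: pull out 2s via (2/n), flip via reciprocity, reduce):
  pull out 2: (2/937) = +1  (since 937 mod 8 = 1)
  reciprocity: (69/937) -> +(937/69)
  reduce: (40/69)
  pull out 2: (2/69) = -1  (since 69 mod 8 = 5)
  pull out 2: (2/69) = -1  (since 69 mod 8 = 5)
  pull out 2: (2/69) = -1  (since 69 mod 8 = 5)
  reciprocity: (5/69) -> +(69/5)
  reduce: (4/5)
  pull out 2: (2/5) = -1  (since 5 mod 8 = 5)
  pull out 2: (2/5) = -1  (since 5 mod 8 = 5)
  (1/5) = 1
Product of signs = -1
(138/937) = -1

-1


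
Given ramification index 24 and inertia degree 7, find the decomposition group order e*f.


|D_P| = e * f
= 24 * 7
= 168

168


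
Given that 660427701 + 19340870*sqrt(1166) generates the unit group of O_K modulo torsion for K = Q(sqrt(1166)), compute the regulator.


epsilon = 660427701 + 19340870*sqrt(1166)
= 1.3209e+09
R = ln(1.3209e+09)
= 21.0015

21.0015


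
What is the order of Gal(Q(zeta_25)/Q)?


|Gal(Q(zeta_25)/Q)| = phi(25)
= 20

20


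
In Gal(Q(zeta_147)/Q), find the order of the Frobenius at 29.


The Frobenius at p in Gal(Q(zeta_n)/Q) = (Z/nZ)* is the class of p, so its order is ord_147(29), the smallest k >= 1 with 29^k = 1 mod 147.
n = 147 = 3 * 7^2, phi(147) = 84; the order divides phi(n).
Divisors of 84: 1, 2, 3, 4, 6, 7, 12, 14, 21, 28, 42, 84
Repeated squaring mod 147: 29^1 = 29, 29^2 = 106, 29^4 = 64, 29^8 = 127, 29^16 = 106, 29^32 = 64, 29^64 = 127
Test divisors in increasing order:
  k=1: 29^1 = 29 mod 147
  k=2: 29^2 = 106 mod 147
  k=3: 29^3 = 106 * 29 = 134 mod 147
  k=4: 29^4 = 64 mod 147
  k=6: 29^6 = 64 * 106 = 22 mod 147
  k=7: 29^7 = 64 * 106 * 29 = 50 mod 147
  k=12: 29^12 = 127 * 64 = 43 mod 147
  k=14: 29^14 = 127 * 64 * 106 = 1 mod 147  <- first divisor giving 1
Order = 14

14


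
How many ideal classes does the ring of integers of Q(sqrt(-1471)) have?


K = Q(sqrt(-1471)). d mod 4 = 1, so D = disc(K) = d = -1471
h(K) equals the number of primitive reduced positive-definite forms (a, b, c) = a*x^2 + b*x*y + c*y^2 with b^2 - 4ac = D,
where reduced means |b| <= a <= c, with b >= 0 whenever |b| = a or a = c, and primitive means gcd(a, b, c) = 1.
Reduced forces 3a^2 <= |D| = 1471, so 1 <= a <= 22; b must have the parity of D, and c = (b^2 - D)/(4a) must be an integer >= a.
Enumerate a = 1..22, b in [-a, a]:
  a=1: (1, 1, 368)  [1]
  a=2: (2, -1, 184), (2, 1, 184)  [2]
  a=3: none
  a=4: (4, -1, 92), (4, 1, 92)  [2]
  a=5: (5, -3, 74), (5, 3, 74)  [2]
  a=6..7: none
  a=8: (8, -1, 46), (8, 1, 46)  [2]
  a=9: none
  a=10: (10, -7, 38), (10, -3, 37), (10, 3, 37), (10, 7, 38)  [4]
  a=11: (11, -5, 34), (11, 5, 34)  [2]
  a=12..15: none
  a=16: (16, -1, 23), (16, 1, 23)  [2]
  a=17: (17, -5, 22), (17, 5, 22)  [2]
  a=18: none
  a=19: (19, -7, 20), (19, 7, 20)  [2]
  a=20: (20, -17, 22), (20, 17, 22)  [2]
  a=21..22: none
Total reduced forms: 1 + 2 + 2 + 2 + 2 + 4 + 2 + 2 + 2 + 2 + 2 = 23
h = 23

23


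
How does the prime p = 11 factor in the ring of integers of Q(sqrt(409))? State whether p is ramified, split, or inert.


K = Q(sqrt(409)). Since d mod 4 = 1, disc(K) = 409.
Check p | disc: 409 mod 11 = 2.
p does not divide disc. Compute Legendre symbol (d/p):
2^((11-1)/2) mod 11 = -1
(d/p) = -1, so p is inert: (p) stays prime with e=1, f=2, g=1.
Therefore p is inert.

inert


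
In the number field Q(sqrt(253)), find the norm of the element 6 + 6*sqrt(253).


N(a + b*sqrt(d)) = a^2 - d*b^2
= (6)^2 - (253)*(6)^2
= 36 - 9108
= -9072

-9072


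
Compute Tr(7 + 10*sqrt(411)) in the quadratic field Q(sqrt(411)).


Tr(a + b*sqrt(d)) = (a + b*sqrt(d)) + (a - b*sqrt(d)) = 2a
= 2 * (7)
= 14

14


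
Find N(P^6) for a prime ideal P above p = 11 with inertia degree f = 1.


N(P^a) = p^(a*f)
= 11^(6*1)
= 11^6
= 1771561

1771561


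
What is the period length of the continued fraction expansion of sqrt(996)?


Run the CF algorithm for sqrt(996).
a_0 = floor(sqrt(996)) = 31; set m_0=0, q_0=1.
Recurrence: m' = q*a - m,  q' = (d - m'^2)/q,  a' = floor((a_0 + m')/q').
  step 1: m=31, q=35, a=1
  step 2: m=4, q=28, a=1
  step 3: m=24, q=15, a=3
  step 4: m=21, q=37, a=1
  step 5: m=16, q=20, a=2
  step 6: m=24, q=21, a=2
  step 7: m=18, q=32, a=1
  step 8: m=14, q=25, a=1
  step 9: m=11, q=35, a=1
  step 10: m=24, q=12, a=4
  step 11: m=24, q=35, a=1
  step 12: m=11, q=25, a=1
  step 13: m=14, q=32, a=1
  step 14: m=18, q=21, a=2
  step 15: m=24, q=20, a=2
  step 16: m=16, q=37, a=1
  step 17: m=21, q=15, a=3
  step 18: m=24, q=28, a=1
  step 19: m=4, q=35, a=1
  step 20: m=31, q=1, a=62
a_20 = 2*a_0 = 62, so the period closes here.
sqrt(996) = [31; 1, 1, 3, 1, 2, 2, 1, 1, 1, 4, 1, 1, 1, 2, 2, 1, 3, 1, 1, 62]
Period length = 20

20


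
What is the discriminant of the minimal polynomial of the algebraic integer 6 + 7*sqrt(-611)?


The element 6 + 7*sqrt(-611) has minimal polynomial:
x^2 - 12*x + 29975
Discriminant = (-12)^2 - 4*(29975)
= 144 - 119900
= -119756

-119756


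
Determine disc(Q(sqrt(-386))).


For K = Q(sqrt(d)) with d squarefree: disc(K) = d if d = 1 mod 4, and disc(K) = 4d if d = 2 or 3 mod 4.
Here d = -386, and d mod 4 = 2.
d = 2 mod 4, not 1 (O_K = Z[sqrt(d)]), so disc(K) = 4d = 4 * (-386) = -1544

-1544


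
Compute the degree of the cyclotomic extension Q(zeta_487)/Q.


The degree equals Euler's totient phi(487).
487 = 487
phi(487) = 486

486


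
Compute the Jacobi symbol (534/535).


Compute (534/535) via quadratic reciprocity:
  pull out 2: (2/535) = +1  (since 535 mod 8 = 7)
  reciprocity: (267/535) -> -(535/267)
  reduce: (1/267)
  (1/267) = 1
Product of signs = -1

-1


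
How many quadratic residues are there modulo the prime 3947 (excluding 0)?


For prime p, the number of non-zero quadratic residues is (p-1)/2.
= (3947-1)/2
= 1973

1973


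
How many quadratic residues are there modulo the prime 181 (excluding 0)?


For prime p, the number of non-zero quadratic residues is (p-1)/2.
= (181-1)/2
= 90

90


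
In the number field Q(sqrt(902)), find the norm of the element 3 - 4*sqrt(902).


N(a + b*sqrt(d)) = a^2 - d*b^2
= (3)^2 - (902)*(-4)^2
= 9 - 14432
= -14423

-14423


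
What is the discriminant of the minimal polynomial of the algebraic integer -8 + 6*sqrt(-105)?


The element -8 + 6*sqrt(-105) has minimal polynomial:
x^2 + 16*x + 3844
Discriminant = (16)^2 - 4*(3844)
= 256 - 15376
= -15120

-15120


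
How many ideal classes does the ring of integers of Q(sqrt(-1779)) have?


K = Q(sqrt(-1779)). d mod 4 = 1, so D = disc(K) = d = -1779
h(K) equals the number of primitive reduced positive-definite forms (a, b, c) = a*x^2 + b*x*y + c*y^2 with b^2 - 4ac = D,
where reduced means |b| <= a <= c, with b >= 0 whenever |b| = a or a = c, and primitive means gcd(a, b, c) = 1.
Reduced forces 3a^2 <= |D| = 1779, so 1 <= a <= 24; b must have the parity of D, and c = (b^2 - D)/(4a) must be an integer >= a.
Enumerate a = 1..24, b in [-a, a]:
  a=1: (1, 1, 445)  [1]
  a=2: none
  a=3: (3, 3, 149)  [1]
  a=4: none
  a=5: (5, -1, 89), (5, 1, 89)  [2]
  a=6..10: none
  a=11: (11, -5, 41), (11, 5, 41)  [2]
  a=12..14: none
  a=15: (15, -9, 31), (15, 9, 31)  [2]
  a=16..18: none
  a=19: (19, -11, 25), (19, 11, 25)  [2]
  a=20..24: none
Total reduced forms: 1 + 1 + 2 + 2 + 2 + 2 = 10
h = 10

10
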